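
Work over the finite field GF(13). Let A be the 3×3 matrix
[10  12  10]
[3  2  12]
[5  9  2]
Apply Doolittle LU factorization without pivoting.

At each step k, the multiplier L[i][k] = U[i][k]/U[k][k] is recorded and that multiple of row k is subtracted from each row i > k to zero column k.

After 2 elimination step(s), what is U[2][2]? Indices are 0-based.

U[2][2] = 9

k=0: U[0][0]=10
  eliminate (1,0): mult=12, new row 1: (0, 1, 9); set L[1][0]=12
  eliminate (2,0): mult=7, new row 2: (0, 3, 10); set L[2][0]=7
k=1: U[1][1]=1
  eliminate (2,1): mult=3, new row 2: (0, 0, 9); set L[2][1]=3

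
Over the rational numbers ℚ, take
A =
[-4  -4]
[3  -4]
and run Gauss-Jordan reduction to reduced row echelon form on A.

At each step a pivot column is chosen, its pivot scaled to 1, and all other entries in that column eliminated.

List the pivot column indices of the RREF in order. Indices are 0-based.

step 1: normalize row 0 (÷-4) = (1, 1)
  row 1: subtract 3×row0 = (0, -7)
step 2: normalize row 1 (÷-7) = (0, 1)
  row 0: subtract 1×row1 = (1, 0)

pivot columns: 0, 1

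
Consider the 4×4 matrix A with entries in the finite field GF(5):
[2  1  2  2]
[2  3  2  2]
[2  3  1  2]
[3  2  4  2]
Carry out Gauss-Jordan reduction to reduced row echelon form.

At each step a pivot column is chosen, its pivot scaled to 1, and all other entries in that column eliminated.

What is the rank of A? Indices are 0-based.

pivot(0,0)=2: scale R0 → (1, 3, 1, 1)
  clear (1,0): R1 −= (2)R0 → (0, 2, 0, 0)
  clear (2,0): R2 −= (2)R0 → (0, 2, 4, 0)
  clear (3,0): R3 −= (3)R0 → (0, 3, 1, 4)
pivot(1,1)=2: scale R1 → (0, 1, 0, 0)
  clear (0,1): R0 −= (3)R1 → (1, 0, 1, 1)
  clear (2,1): R2 −= (2)R1 → (0, 0, 4, 0)
  clear (3,1): R3 −= (3)R1 → (0, 0, 1, 4)
pivot(2,2)=4: scale R2 → (0, 0, 1, 0)
  clear (0,2): R0 −= (1)R2 → (1, 0, 0, 1)
  clear (3,2): R3 −= (1)R2 → (0, 0, 0, 4)
pivot(3,3)=4: scale R3 → (0, 0, 0, 1)
  clear (0,3): R0 −= (1)R3 → (1, 0, 0, 0)

rank = 4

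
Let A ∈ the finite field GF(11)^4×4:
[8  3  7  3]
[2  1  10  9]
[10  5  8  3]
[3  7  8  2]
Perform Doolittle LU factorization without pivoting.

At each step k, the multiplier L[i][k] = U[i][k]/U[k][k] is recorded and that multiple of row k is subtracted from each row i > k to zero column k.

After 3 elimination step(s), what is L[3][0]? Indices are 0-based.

L[3][0] = 10

[col 0] pivot 8
  R1 -= 3*R0 → (0, 3, 0, 0)  (L[1][0] := 3)
  R2 -= 4*R0 → (0, 4, 2, 2)  (L[2][0] := 4)
  R3 -= 10*R0 → (0, 10, 4, 5)  (L[3][0] := 10)
[col 1] pivot 3
  R2 -= 5*R1 → (0, 0, 2, 2)  (L[2][1] := 5)
  R3 -= 7*R1 → (0, 0, 4, 5)  (L[3][1] := 7)
[col 2] pivot 2
  R3 -= 2*R2 → (0, 0, 0, 1)  (L[3][2] := 2)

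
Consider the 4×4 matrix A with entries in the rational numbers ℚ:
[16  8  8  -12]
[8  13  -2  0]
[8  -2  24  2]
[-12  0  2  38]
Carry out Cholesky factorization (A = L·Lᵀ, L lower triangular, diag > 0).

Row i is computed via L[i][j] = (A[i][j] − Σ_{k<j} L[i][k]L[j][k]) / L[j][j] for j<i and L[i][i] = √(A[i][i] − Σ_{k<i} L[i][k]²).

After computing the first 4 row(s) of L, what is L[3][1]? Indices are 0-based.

Step 1: L[0][0] = √(16) = 4.
  L[1][0] = (8) / L[0][0] = 2.
Step 2: L[1][1] = √(9) = 3.
  L[2][0] = (8) / L[0][0] = 2.
  L[2][1] = (-6) / L[1][1] = -2.
Step 3: L[2][2] = √(16) = 4.
  L[3][0] = (-12) / L[0][0] = -3.
  L[3][1] = (6) / L[1][1] = 2.
  L[3][2] = (12) / L[2][2] = 3.
Step 4: L[3][3] = √(16) = 4.

L[3][1] = 2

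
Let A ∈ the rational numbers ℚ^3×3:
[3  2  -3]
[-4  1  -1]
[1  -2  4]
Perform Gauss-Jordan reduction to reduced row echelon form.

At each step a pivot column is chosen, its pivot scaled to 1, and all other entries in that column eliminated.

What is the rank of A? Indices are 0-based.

rank = 3

step 1: normalize row 0 (÷3) = (1, 2/3, -1)
  row 1: subtract -4×row0 = (0, 11/3, -5)
  row 2: subtract 1×row0 = (0, -8/3, 5)
step 2: normalize row 1 (÷11/3) = (0, 1, -15/11)
  row 0: subtract 2/3×row1 = (1, 0, -1/11)
  row 2: subtract -8/3×row1 = (0, 0, 15/11)
step 3: normalize row 2 (÷15/11) = (0, 0, 1)
  row 0: subtract -1/11×row2 = (1, 0, 0)
  row 1: subtract -15/11×row2 = (0, 1, 0)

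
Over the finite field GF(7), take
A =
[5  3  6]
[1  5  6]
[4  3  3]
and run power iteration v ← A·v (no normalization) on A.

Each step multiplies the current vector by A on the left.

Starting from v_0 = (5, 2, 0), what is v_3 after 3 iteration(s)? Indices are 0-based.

v_0 = (5, 2, 0).
v_1 = A·v_0 = (3, 1, 5).
v_2 = A·v_1 = (6, 3, 2).
v_3 = A·v_2 = (2, 5, 4).

v_3 = (2, 5, 4)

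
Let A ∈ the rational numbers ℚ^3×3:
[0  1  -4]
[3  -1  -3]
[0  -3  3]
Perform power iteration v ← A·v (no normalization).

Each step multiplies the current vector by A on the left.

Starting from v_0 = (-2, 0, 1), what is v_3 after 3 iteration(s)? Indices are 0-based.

v_3 = (-156, -159, 144)

v_0 = (-2, 0, 1).
v_1 = A·v_0 = (-4, -9, 3).
v_2 = A·v_1 = (-21, -12, 36).
v_3 = A·v_2 = (-156, -159, 144).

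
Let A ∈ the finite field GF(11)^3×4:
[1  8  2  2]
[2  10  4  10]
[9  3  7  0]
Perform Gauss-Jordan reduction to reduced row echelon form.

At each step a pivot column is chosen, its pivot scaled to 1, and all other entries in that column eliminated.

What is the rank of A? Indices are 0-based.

[1] R0 /= 1  ⇒  (1, 8, 2, 2)
     R1 -= 2·R0  ⇒  (0, 5, 0, 6)
     R2 -= 9·R0  ⇒  (0, 8, 0, 4)
[2] R1 /= 5  ⇒  (0, 1, 0, 10)
     R0 -= 8·R1  ⇒  (1, 0, 2, 10)
     R2 -= 8·R1  ⇒  (0, 0, 0, 1)
column 2 empty below row 2
[3] R2 /= 1  ⇒  (0, 0, 0, 1)
     R0 -= 10·R2  ⇒  (1, 0, 2, 0)
     R1 -= 10·R2  ⇒  (0, 1, 0, 0)

rank = 3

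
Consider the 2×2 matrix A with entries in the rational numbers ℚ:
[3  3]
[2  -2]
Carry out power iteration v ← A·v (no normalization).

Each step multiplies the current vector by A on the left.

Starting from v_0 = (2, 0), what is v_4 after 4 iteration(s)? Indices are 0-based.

v_0 = (2, 0).
v_1 = A·v_0 = (6, 4).
v_2 = A·v_1 = (30, 4).
v_3 = A·v_2 = (102, 52).
v_4 = A·v_3 = (462, 100).

v_4 = (462, 100)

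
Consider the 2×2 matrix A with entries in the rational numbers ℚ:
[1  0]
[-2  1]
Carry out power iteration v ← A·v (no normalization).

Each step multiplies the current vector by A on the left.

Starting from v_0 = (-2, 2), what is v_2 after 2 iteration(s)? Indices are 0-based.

v_2 = (-2, 10)

v_0 = (-2, 2).
v_1 = A·v_0 = (-2, 6).
v_2 = A·v_1 = (-2, 10).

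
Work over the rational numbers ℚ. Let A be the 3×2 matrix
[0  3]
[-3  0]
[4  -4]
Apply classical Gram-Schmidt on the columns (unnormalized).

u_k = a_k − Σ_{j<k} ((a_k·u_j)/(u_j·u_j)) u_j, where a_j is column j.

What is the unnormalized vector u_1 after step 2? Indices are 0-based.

u_1 = (3, -48/25, -36/25)

Step 1: u_0 = a_0 = (0, -3, 4).
Step 2: u_1 = a_1 − (-16/25)·u_0 = (3, -48/25, -36/25).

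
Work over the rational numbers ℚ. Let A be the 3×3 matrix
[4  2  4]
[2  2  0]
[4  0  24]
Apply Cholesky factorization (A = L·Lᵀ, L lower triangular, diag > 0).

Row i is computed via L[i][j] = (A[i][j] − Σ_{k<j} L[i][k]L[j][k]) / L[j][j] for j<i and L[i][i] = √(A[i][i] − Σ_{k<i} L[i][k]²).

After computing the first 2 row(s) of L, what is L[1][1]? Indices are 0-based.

Step 1: L[0][0] = √(4) = 2.
  L[1][0] = (2) / L[0][0] = 1.
Step 2: L[1][1] = √(1) = 1.

L[1][1] = 1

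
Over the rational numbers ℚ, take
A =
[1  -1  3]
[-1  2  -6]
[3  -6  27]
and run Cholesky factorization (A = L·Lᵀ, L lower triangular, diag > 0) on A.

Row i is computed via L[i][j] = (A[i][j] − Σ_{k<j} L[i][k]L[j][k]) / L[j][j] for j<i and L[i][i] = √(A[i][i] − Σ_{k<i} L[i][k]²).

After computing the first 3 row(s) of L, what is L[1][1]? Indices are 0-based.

Step 1: L[0][0] = √(1) = 1.
  L[1][0] = (-1) / L[0][0] = -1.
Step 2: L[1][1] = √(1) = 1.
  L[2][0] = (3) / L[0][0] = 3.
  L[2][1] = (-3) / L[1][1] = -3.
Step 3: L[2][2] = √(9) = 3.

L[1][1] = 1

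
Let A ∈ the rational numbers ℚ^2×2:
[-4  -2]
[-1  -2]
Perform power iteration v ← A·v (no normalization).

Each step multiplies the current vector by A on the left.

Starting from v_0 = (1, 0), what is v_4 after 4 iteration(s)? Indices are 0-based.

v_4 = (396, 144)

v_0 = (1, 0).
v_1 = A·v_0 = (-4, -1).
v_2 = A·v_1 = (18, 6).
v_3 = A·v_2 = (-84, -30).
v_4 = A·v_3 = (396, 144).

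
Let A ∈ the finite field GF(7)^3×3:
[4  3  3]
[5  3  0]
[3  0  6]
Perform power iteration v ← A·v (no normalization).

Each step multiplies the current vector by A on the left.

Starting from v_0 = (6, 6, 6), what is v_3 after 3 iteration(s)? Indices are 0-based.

v_3 = (2, 2, 0)

v_0 = (6, 6, 6).
v_1 = A·v_0 = (4, 6, 5).
v_2 = A·v_1 = (0, 3, 0).
v_3 = A·v_2 = (2, 2, 0).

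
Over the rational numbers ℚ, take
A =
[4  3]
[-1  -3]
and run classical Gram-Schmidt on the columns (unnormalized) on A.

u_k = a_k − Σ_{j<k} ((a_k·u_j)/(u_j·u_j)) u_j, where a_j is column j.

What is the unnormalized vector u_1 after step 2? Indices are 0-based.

Step 1: u_0 = a_0 = (4, -1).
Step 2: u_1 = a_1 − (15/17)·u_0 = (-9/17, -36/17).

u_1 = (-9/17, -36/17)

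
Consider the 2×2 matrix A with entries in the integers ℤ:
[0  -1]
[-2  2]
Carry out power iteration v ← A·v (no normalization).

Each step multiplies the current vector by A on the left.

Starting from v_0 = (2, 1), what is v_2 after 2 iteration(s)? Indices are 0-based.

v_2 = (2, -2)

v_0 = (2, 1).
v_1 = A·v_0 = (-1, -2).
v_2 = A·v_1 = (2, -2).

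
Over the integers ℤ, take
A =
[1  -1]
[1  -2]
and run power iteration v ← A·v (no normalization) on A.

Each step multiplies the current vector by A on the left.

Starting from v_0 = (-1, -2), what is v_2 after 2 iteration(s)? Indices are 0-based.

v_2 = (-2, -5)

v_0 = (-1, -2).
v_1 = A·v_0 = (1, 3).
v_2 = A·v_1 = (-2, -5).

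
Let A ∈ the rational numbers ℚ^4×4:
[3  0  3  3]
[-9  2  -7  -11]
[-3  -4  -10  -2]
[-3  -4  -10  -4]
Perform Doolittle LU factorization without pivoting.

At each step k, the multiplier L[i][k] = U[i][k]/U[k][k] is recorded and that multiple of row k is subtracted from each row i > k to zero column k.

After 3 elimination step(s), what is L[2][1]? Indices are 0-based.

L[2][1] = -2

Step 1: pivot at (0,0) is 3.
  row1 ← row1 − (-3)·row0  ⇒  L[1][0]=-3, U row1=(0, 2, 2, -2)
  row2 ← row2 − (-1)·row0  ⇒  L[2][0]=-1, U row2=(0, -4, -7, 1)
  row3 ← row3 − (-1)·row0  ⇒  L[3][0]=-1, U row3=(0, -4, -7, -1)
Step 2: pivot at (1,1) is 2.
  row2 ← row2 − (-2)·row1  ⇒  L[2][1]=-2, U row2=(0, 0, -3, -3)
  row3 ← row3 − (-2)·row1  ⇒  L[3][1]=-2, U row3=(0, 0, -3, -5)
Step 3: pivot at (2,2) is -3.
  row3 ← row3 − (1)·row2  ⇒  L[3][2]=1, U row3=(0, 0, 0, -2)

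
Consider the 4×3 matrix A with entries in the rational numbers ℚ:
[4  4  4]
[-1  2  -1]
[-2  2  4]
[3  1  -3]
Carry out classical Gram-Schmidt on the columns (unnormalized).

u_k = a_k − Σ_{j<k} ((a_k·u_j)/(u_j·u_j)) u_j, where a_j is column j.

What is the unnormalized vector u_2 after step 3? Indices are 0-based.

u_2 = (1032/581, -1968/581, 690/581, -1572/581)

Step 1: u_0 = a_0 = (4, -1, -2, 3).
Step 2: u_1 = a_1 − (13/30)·u_0 = (34/15, 73/30, 43/15, -3/10).
Step 3: u_2 = a_2 − (0)·u_0 − (570/581)·u_1 = (1032/581, -1968/581, 690/581, -1572/581).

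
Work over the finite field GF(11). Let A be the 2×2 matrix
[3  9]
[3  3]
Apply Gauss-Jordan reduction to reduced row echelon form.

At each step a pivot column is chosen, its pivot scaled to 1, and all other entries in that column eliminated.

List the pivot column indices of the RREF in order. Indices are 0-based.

[1] R0 /= 3  ⇒  (1, 3)
     R1 -= 3·R0  ⇒  (0, 5)
[2] R1 /= 5  ⇒  (0, 1)
     R0 -= 3·R1  ⇒  (1, 0)

pivot columns: 0, 1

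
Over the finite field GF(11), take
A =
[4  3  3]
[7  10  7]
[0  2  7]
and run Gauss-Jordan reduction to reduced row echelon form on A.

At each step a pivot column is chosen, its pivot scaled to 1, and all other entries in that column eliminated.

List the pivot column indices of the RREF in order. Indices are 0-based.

step 1: normalize row 0 (÷4) = (1, 9, 9)
  row 1: subtract 7×row0 = (0, 2, 10)
step 2: normalize row 1 (÷2) = (0, 1, 5)
  row 0: subtract 9×row1 = (1, 0, 8)
  row 2: subtract 2×row1 = (0, 0, 8)
step 3: normalize row 2 (÷8) = (0, 0, 1)
  row 0: subtract 8×row2 = (1, 0, 0)
  row 1: subtract 5×row2 = (0, 1, 0)

pivot columns: 0, 1, 2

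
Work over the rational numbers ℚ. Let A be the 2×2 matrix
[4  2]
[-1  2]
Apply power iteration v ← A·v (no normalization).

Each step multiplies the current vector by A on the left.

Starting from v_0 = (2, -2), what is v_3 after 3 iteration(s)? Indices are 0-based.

v_3 = (-16, -36)

v_0 = (2, -2).
v_1 = A·v_0 = (4, -6).
v_2 = A·v_1 = (4, -16).
v_3 = A·v_2 = (-16, -36).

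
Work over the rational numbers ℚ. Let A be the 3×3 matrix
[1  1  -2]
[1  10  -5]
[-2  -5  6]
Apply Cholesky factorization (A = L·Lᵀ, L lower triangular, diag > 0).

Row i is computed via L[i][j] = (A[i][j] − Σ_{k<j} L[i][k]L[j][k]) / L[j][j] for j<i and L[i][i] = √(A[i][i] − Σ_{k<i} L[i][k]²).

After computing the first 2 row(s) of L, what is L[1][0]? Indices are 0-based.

L[1][0] = 1

Step 1: L[0][0] = √(1) = 1.
  L[1][0] = (1) / L[0][0] = 1.
Step 2: L[1][1] = √(9) = 3.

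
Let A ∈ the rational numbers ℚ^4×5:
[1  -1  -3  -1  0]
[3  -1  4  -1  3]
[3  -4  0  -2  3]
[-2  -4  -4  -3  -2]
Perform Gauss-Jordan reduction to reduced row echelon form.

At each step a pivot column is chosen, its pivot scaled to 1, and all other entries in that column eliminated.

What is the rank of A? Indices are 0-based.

[1] R0 /= 1  ⇒  (1, -1, -3, -1, 0)
     R1 -= 3·R0  ⇒  (0, 2, 13, 2, 3)
     R2 -= 3·R0  ⇒  (0, -1, 9, 1, 3)
     R3 -= -2·R0  ⇒  (0, -6, -10, -5, -2)
[2] R1 /= 2  ⇒  (0, 1, 13/2, 1, 3/2)
     R0 -= -1·R1  ⇒  (1, 0, 7/2, 0, 3/2)
     R2 -= -1·R1  ⇒  (0, 0, 31/2, 2, 9/2)
     R3 -= -6·R1  ⇒  (0, 0, 29, 1, 7)
[3] R2 /= 31/2  ⇒  (0, 0, 1, 4/31, 9/31)
     R0 -= 7/2·R2  ⇒  (1, 0, 0, -14/31, 15/31)
     R1 -= 13/2·R2  ⇒  (0, 1, 0, 5/31, -12/31)
     R3 -= 29·R2  ⇒  (0, 0, 0, -85/31, -44/31)
[4] R3 /= -85/31  ⇒  (0, 0, 0, 1, 44/85)
     R0 -= -14/31·R3  ⇒  (1, 0, 0, 0, 61/85)
     R1 -= 5/31·R3  ⇒  (0, 1, 0, 0, -8/17)
     R2 -= 4/31·R3  ⇒  (0, 0, 1, 0, 19/85)

rank = 4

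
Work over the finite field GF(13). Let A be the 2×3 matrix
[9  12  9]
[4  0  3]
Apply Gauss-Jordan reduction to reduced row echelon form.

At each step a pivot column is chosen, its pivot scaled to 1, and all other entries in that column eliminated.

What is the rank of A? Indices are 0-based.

rank = 2

pivot(0,0)=9: scale R0 → (1, 10, 1)
  clear (1,0): R1 −= (4)R0 → (0, 12, 12)
pivot(1,1)=12: scale R1 → (0, 1, 1)
  clear (0,1): R0 −= (10)R1 → (1, 0, 4)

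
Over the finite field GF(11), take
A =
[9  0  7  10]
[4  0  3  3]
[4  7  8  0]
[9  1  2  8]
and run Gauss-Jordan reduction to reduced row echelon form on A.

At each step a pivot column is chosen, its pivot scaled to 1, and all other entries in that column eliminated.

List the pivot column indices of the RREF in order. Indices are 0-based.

[1] R0 /= 9  ⇒  (1, 0, 2, 6)
     R1 -= 4·R0  ⇒  (0, 0, 6, 1)
     R2 -= 4·R0  ⇒  (0, 7, 0, 9)
     R3 -= 9·R0  ⇒  (0, 1, 6, 9)
[2] R1 <-> R2
[2] R1 /= 7  ⇒  (0, 1, 0, 6)
     R3 -= 1·R1  ⇒  (0, 0, 6, 3)
[3] R2 /= 6  ⇒  (0, 0, 1, 2)
     R0 -= 2·R2  ⇒  (1, 0, 0, 2)
     R3 -= 6·R2  ⇒  (0, 0, 0, 2)
[4] R3 /= 2  ⇒  (0, 0, 0, 1)
     R0 -= 2·R3  ⇒  (1, 0, 0, 0)
     R1 -= 6·R3  ⇒  (0, 1, 0, 0)
     R2 -= 2·R3  ⇒  (0, 0, 1, 0)

pivot columns: 0, 1, 2, 3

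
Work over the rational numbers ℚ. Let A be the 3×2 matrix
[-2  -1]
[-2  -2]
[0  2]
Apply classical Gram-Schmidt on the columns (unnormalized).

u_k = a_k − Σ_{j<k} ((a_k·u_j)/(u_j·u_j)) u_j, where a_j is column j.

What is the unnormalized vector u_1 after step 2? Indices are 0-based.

u_1 = (1/2, -1/2, 2)

Step 1: u_0 = a_0 = (-2, -2, 0).
Step 2: u_1 = a_1 − (3/4)·u_0 = (1/2, -1/2, 2).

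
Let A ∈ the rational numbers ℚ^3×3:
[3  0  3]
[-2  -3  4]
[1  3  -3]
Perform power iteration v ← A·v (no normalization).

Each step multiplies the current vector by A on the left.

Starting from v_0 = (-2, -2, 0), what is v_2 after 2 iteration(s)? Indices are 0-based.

v_2 = (-42, -50, 48)

v_0 = (-2, -2, 0).
v_1 = A·v_0 = (-6, 10, -8).
v_2 = A·v_1 = (-42, -50, 48).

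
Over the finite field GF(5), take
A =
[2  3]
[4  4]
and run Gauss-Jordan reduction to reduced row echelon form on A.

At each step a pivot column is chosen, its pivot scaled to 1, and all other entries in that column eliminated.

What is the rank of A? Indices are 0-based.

pivot(0,0)=2: scale R0 → (1, 4)
  clear (1,0): R1 −= (4)R0 → (0, 3)
pivot(1,1)=3: scale R1 → (0, 1)
  clear (0,1): R0 −= (4)R1 → (1, 0)

rank = 2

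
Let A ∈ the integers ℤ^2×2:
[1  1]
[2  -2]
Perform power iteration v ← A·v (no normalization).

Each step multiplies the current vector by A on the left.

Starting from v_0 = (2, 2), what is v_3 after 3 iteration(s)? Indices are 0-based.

v_0 = (2, 2).
v_1 = A·v_0 = (4, 0).
v_2 = A·v_1 = (4, 8).
v_3 = A·v_2 = (12, -8).

v_3 = (12, -8)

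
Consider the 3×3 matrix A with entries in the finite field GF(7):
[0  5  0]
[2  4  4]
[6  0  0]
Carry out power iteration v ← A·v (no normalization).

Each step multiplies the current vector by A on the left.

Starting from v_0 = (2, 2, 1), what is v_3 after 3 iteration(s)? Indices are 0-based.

v_3 = (2, 4, 4)

v_0 = (2, 2, 1).
v_1 = A·v_0 = (3, 2, 5).
v_2 = A·v_1 = (3, 6, 4).
v_3 = A·v_2 = (2, 4, 4).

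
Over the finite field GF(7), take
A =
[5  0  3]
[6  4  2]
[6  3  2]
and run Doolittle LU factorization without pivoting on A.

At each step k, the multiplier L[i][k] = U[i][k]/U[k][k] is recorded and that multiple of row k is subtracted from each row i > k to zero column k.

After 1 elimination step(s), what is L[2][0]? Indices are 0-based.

[col 0] pivot 5
  R1 -= 4*R0 → (0, 4, 4)  (L[1][0] := 4)
  R2 -= 4*R0 → (0, 3, 4)  (L[2][0] := 4)

L[2][0] = 4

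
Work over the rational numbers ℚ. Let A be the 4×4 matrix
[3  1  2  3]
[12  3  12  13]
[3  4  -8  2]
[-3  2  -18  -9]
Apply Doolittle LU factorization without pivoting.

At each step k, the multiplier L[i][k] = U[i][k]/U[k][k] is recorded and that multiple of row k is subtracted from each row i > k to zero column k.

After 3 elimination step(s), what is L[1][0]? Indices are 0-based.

L[1][0] = 4

k=0: U[0][0]=3
  eliminate (1,0): mult=4, new row 1: (0, -1, 4, 1); set L[1][0]=4
  eliminate (2,0): mult=1, new row 2: (0, 3, -10, -1); set L[2][0]=1
  eliminate (3,0): mult=-1, new row 3: (0, 3, -16, -6); set L[3][0]=-1
k=1: U[1][1]=-1
  eliminate (2,1): mult=-3, new row 2: (0, 0, 2, 2); set L[2][1]=-3
  eliminate (3,1): mult=-3, new row 3: (0, 0, -4, -3); set L[3][1]=-3
k=2: U[2][2]=2
  eliminate (3,2): mult=-2, new row 3: (0, 0, 0, 1); set L[3][2]=-2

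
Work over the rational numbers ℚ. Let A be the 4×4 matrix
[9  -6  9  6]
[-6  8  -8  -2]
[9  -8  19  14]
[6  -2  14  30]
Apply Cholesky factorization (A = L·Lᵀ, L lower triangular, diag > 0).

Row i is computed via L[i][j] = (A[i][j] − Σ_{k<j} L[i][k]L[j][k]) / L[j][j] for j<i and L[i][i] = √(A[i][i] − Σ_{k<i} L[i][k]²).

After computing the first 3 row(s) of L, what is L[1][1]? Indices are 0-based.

Step 1: L[0][0] = √(9) = 3.
  L[1][0] = (-6) / L[0][0] = -2.
Step 2: L[1][1] = √(4) = 2.
  L[2][0] = (9) / L[0][0] = 3.
  L[2][1] = (-2) / L[1][1] = -1.
Step 3: L[2][2] = √(9) = 3.

L[1][1] = 2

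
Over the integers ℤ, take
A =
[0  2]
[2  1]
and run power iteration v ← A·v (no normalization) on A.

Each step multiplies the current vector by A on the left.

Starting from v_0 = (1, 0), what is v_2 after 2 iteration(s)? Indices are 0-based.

v_2 = (4, 2)

v_0 = (1, 0).
v_1 = A·v_0 = (0, 2).
v_2 = A·v_1 = (4, 2).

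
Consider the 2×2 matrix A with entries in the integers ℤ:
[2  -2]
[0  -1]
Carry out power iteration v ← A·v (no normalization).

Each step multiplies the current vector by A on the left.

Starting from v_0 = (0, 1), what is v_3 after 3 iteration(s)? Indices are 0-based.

v_0 = (0, 1).
v_1 = A·v_0 = (-2, -1).
v_2 = A·v_1 = (-2, 1).
v_3 = A·v_2 = (-6, -1).

v_3 = (-6, -1)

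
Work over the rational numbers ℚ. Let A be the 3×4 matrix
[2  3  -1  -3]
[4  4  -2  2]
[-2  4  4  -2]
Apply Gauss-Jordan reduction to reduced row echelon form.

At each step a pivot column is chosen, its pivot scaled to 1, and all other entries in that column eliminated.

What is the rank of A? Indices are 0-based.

pivot(0,0)=2: scale R0 → (1, 3/2, -1/2, -3/2)
  clear (1,0): R1 −= (4)R0 → (0, -2, 0, 8)
  clear (2,0): R2 −= (-2)R0 → (0, 7, 3, -5)
pivot(1,1)=-2: scale R1 → (0, 1, 0, -4)
  clear (0,1): R0 −= (3/2)R1 → (1, 0, -1/2, 9/2)
  clear (2,1): R2 −= (7)R1 → (0, 0, 3, 23)
pivot(2,2)=3: scale R2 → (0, 0, 1, 23/3)
  clear (0,2): R0 −= (-1/2)R2 → (1, 0, 0, 25/3)

rank = 3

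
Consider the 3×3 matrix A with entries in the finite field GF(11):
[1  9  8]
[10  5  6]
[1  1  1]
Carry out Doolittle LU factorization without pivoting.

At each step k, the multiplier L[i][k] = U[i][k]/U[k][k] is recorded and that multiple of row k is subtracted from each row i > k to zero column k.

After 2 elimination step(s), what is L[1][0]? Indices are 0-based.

[col 0] pivot 1
  R1 -= 10*R0 → (0, 3, 3)  (L[1][0] := 10)
  R2 -= 1*R0 → (0, 3, 4)  (L[2][0] := 1)
[col 1] pivot 3
  R2 -= 1*R1 → (0, 0, 1)  (L[2][1] := 1)

L[1][0] = 10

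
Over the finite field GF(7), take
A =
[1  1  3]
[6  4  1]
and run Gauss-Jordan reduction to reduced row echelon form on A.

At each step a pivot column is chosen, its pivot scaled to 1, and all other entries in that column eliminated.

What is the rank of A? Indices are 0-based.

rank = 2

pivot(0,0)=1: scale R0 → (1, 1, 3)
  clear (1,0): R1 −= (6)R0 → (0, 5, 4)
pivot(1,1)=5: scale R1 → (0, 1, 5)
  clear (0,1): R0 −= (1)R1 → (1, 0, 5)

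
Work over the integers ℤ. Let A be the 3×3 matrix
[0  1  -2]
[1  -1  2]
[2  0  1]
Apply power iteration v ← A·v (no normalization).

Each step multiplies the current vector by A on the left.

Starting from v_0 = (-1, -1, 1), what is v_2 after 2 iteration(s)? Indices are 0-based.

v_2 = (4, -7, -7)

v_0 = (-1, -1, 1).
v_1 = A·v_0 = (-3, 2, -1).
v_2 = A·v_1 = (4, -7, -7).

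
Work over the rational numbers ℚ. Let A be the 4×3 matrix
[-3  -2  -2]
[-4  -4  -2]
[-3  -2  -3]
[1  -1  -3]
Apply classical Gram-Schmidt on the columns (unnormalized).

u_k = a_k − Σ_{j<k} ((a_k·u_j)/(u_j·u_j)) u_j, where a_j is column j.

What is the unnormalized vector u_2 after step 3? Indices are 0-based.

Step 1: u_0 = a_0 = (-3, -4, -3, 1).
Step 2: u_1 = a_1 − (27/35)·u_0 = (11/35, -32/35, 11/35, -62/35).
Step 3: u_2 = a_2 − (4/7)·u_0 − (195/146)·u_1 = (-103/146, 110/73, -249/146, -88/73).

u_2 = (-103/146, 110/73, -249/146, -88/73)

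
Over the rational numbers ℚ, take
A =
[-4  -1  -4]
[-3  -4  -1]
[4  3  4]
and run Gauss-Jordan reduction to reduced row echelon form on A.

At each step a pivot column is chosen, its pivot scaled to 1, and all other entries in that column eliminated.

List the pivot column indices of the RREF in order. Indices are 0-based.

pivot columns: 0, 1, 2

pivot(0,0)=-4: scale R0 → (1, 1/4, 1)
  clear (1,0): R1 −= (-3)R0 → (0, -13/4, 2)
  clear (2,0): R2 −= (4)R0 → (0, 2, 0)
pivot(1,1)=-13/4: scale R1 → (0, 1, -8/13)
  clear (0,1): R0 −= (1/4)R1 → (1, 0, 15/13)
  clear (2,1): R2 −= (2)R1 → (0, 0, 16/13)
pivot(2,2)=16/13: scale R2 → (0, 0, 1)
  clear (0,2): R0 −= (15/13)R2 → (1, 0, 0)
  clear (1,2): R1 −= (-8/13)R2 → (0, 1, 0)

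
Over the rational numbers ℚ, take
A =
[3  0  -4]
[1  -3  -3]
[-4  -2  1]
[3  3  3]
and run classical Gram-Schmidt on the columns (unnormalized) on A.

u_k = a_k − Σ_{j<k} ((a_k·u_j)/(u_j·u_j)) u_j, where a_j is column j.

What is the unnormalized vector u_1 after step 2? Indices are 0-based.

u_1 = (-6/5, -17/5, -2/5, 9/5)

Step 1: u_0 = a_0 = (3, 1, -4, 3).
Step 2: u_1 = a_1 − (2/5)·u_0 = (-6/5, -17/5, -2/5, 9/5).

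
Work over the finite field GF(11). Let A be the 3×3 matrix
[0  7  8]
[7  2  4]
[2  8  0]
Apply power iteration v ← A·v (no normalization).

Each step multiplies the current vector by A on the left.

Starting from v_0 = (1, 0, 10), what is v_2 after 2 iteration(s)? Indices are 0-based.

v_0 = (1, 0, 10).
v_1 = A·v_0 = (3, 3, 2).
v_2 = A·v_1 = (4, 2, 8).

v_2 = (4, 2, 8)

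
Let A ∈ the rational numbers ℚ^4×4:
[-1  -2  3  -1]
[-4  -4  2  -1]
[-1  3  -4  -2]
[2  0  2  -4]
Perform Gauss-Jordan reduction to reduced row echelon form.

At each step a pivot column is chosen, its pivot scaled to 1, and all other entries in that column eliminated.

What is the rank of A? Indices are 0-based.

rank = 4

[1] R0 /= -1  ⇒  (1, 2, -3, 1)
     R1 -= -4·R0  ⇒  (0, 4, -10, 3)
     R2 -= -1·R0  ⇒  (0, 5, -7, -1)
     R3 -= 2·R0  ⇒  (0, -4, 8, -6)
[2] R1 /= 4  ⇒  (0, 1, -5/2, 3/4)
     R0 -= 2·R1  ⇒  (1, 0, 2, -1/2)
     R2 -= 5·R1  ⇒  (0, 0, 11/2, -19/4)
     R3 -= -4·R1  ⇒  (0, 0, -2, -3)
[3] R2 /= 11/2  ⇒  (0, 0, 1, -19/22)
     R0 -= 2·R2  ⇒  (1, 0, 0, 27/22)
     R1 -= -5/2·R2  ⇒  (0, 1, 0, -31/22)
     R3 -= -2·R2  ⇒  (0, 0, 0, -52/11)
[4] R3 /= -52/11  ⇒  (0, 0, 0, 1)
     R0 -= 27/22·R3  ⇒  (1, 0, 0, 0)
     R1 -= -31/22·R3  ⇒  (0, 1, 0, 0)
     R2 -= -19/22·R3  ⇒  (0, 0, 1, 0)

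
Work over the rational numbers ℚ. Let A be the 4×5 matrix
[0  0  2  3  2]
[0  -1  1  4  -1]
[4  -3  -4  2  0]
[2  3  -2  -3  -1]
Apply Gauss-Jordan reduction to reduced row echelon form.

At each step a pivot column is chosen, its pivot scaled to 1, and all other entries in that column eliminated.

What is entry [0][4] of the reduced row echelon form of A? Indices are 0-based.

[1] R0 <-> R2
[1] R0 /= 4  ⇒  (1, -3/4, -1, 1/2, 0)
     R3 -= 2·R0  ⇒  (0, 9/2, 0, -4, -1)
[2] R1 /= -1  ⇒  (0, 1, -1, -4, 1)
     R0 -= -3/4·R1  ⇒  (1, 0, -7/4, -5/2, 3/4)
     R3 -= 9/2·R1  ⇒  (0, 0, 9/2, 14, -11/2)
[3] R2 /= 2  ⇒  (0, 0, 1, 3/2, 1)
     R0 -= -7/4·R2  ⇒  (1, 0, 0, 1/8, 5/2)
     R1 -= -1·R2  ⇒  (0, 1, 0, -5/2, 2)
     R3 -= 9/2·R2  ⇒  (0, 0, 0, 29/4, -10)
[4] R3 /= 29/4  ⇒  (0, 0, 0, 1, -40/29)
     R0 -= 1/8·R3  ⇒  (1, 0, 0, 0, 155/58)
     R1 -= -5/2·R3  ⇒  (0, 1, 0, 0, -42/29)
     R2 -= 3/2·R3  ⇒  (0, 0, 1, 0, 89/29)

M[0][4] = 155/58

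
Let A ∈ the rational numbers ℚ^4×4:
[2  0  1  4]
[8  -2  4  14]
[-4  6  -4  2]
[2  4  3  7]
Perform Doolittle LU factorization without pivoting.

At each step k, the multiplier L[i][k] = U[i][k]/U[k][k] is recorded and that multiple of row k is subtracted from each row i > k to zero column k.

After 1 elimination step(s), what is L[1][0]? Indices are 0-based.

k=0: U[0][0]=2
  eliminate (1,0): mult=4, new row 1: (0, -2, 0, -2); set L[1][0]=4
  eliminate (2,0): mult=-2, new row 2: (0, 6, -2, 10); set L[2][0]=-2
  eliminate (3,0): mult=1, new row 3: (0, 4, 2, 3); set L[3][0]=1

L[1][0] = 4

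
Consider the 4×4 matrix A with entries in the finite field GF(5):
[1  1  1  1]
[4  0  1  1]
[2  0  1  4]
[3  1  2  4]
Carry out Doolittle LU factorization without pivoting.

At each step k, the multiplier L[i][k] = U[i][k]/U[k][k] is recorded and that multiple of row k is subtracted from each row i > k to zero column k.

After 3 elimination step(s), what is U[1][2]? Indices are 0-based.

Step 1: pivot at (0,0) is 1.
  row1 ← row1 − (4)·row0  ⇒  L[1][0]=4, U row1=(0, 1, 2, 2)
  row2 ← row2 − (2)·row0  ⇒  L[2][0]=2, U row2=(0, 3, 4, 2)
  row3 ← row3 − (3)·row0  ⇒  L[3][0]=3, U row3=(0, 3, 4, 1)
Step 2: pivot at (1,1) is 1.
  row2 ← row2 − (3)·row1  ⇒  L[2][1]=3, U row2=(0, 0, 3, 1)
  row3 ← row3 − (3)·row1  ⇒  L[3][1]=3, U row3=(0, 0, 3, 0)
Step 3: pivot at (2,2) is 3.
  row3 ← row3 − (1)·row2  ⇒  L[3][2]=1, U row3=(0, 0, 0, 4)

U[1][2] = 2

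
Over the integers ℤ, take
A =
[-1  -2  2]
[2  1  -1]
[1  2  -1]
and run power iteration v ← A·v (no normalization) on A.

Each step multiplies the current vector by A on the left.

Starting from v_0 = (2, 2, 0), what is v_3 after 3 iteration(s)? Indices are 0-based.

v_0 = (2, 2, 0).
v_1 = A·v_0 = (-6, 6, 6).
v_2 = A·v_1 = (6, -12, 0).
v_3 = A·v_2 = (18, 0, -18).

v_3 = (18, 0, -18)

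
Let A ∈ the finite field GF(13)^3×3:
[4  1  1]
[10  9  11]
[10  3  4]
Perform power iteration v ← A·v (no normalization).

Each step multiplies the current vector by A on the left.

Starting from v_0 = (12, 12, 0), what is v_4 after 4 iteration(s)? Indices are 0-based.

v_4 = (8, 9, 5)

v_0 = (12, 12, 0).
v_1 = A·v_0 = (8, 7, 0).
v_2 = A·v_1 = (0, 0, 10).
v_3 = A·v_2 = (10, 6, 1).
v_4 = A·v_3 = (8, 9, 5).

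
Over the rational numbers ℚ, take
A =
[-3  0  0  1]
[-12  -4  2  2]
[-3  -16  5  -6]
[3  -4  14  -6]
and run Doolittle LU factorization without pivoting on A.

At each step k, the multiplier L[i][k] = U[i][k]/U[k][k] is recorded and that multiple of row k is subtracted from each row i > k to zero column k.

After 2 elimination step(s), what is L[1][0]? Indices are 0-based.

k=0: U[0][0]=-3
  eliminate (1,0): mult=4, new row 1: (0, -4, 2, -2); set L[1][0]=4
  eliminate (2,0): mult=1, new row 2: (0, -16, 5, -7); set L[2][0]=1
  eliminate (3,0): mult=-1, new row 3: (0, -4, 14, -5); set L[3][0]=-1
k=1: U[1][1]=-4
  eliminate (2,1): mult=4, new row 2: (0, 0, -3, 1); set L[2][1]=4
  eliminate (3,1): mult=1, new row 3: (0, 0, 12, -3); set L[3][1]=1

L[1][0] = 4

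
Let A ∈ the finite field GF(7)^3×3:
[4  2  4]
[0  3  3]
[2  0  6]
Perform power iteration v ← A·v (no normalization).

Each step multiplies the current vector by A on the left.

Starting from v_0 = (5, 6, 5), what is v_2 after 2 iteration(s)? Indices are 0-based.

v_0 = (5, 6, 5).
v_1 = A·v_0 = (3, 5, 5).
v_2 = A·v_1 = (0, 2, 1).

v_2 = (0, 2, 1)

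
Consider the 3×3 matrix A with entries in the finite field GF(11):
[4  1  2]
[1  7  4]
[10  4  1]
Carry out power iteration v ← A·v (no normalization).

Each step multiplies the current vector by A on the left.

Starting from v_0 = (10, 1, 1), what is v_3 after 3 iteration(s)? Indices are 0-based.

v_3 = (6, 10, 5)

v_0 = (10, 1, 1).
v_1 = A·v_0 = (10, 10, 6).
v_2 = A·v_1 = (7, 5, 3).
v_3 = A·v_2 = (6, 10, 5).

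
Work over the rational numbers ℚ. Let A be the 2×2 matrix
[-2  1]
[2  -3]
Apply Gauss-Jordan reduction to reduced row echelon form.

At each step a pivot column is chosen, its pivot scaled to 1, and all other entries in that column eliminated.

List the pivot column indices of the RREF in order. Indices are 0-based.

pivot columns: 0, 1

[1] R0 /= -2  ⇒  (1, -1/2)
     R1 -= 2·R0  ⇒  (0, -2)
[2] R1 /= -2  ⇒  (0, 1)
     R0 -= -1/2·R1  ⇒  (1, 0)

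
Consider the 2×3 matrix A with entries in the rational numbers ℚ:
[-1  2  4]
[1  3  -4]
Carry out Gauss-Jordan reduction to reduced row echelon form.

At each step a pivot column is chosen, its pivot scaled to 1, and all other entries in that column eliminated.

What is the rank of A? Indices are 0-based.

[1] R0 /= -1  ⇒  (1, -2, -4)
     R1 -= 1·R0  ⇒  (0, 5, 0)
[2] R1 /= 5  ⇒  (0, 1, 0)
     R0 -= -2·R1  ⇒  (1, 0, -4)

rank = 2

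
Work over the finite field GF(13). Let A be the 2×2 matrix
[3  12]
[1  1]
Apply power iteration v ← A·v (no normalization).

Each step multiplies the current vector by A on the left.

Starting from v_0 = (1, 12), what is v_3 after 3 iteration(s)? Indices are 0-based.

v_0 = (1, 12).
v_1 = A·v_0 = (4, 0).
v_2 = A·v_1 = (12, 4).
v_3 = A·v_2 = (6, 3).

v_3 = (6, 3)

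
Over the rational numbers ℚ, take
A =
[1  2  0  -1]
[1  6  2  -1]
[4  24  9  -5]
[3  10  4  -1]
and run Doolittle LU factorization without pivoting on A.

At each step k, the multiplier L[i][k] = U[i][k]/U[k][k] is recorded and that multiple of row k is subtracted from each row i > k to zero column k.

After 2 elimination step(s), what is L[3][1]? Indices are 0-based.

k=0: U[0][0]=1
  eliminate (1,0): mult=1, new row 1: (0, 4, 2, 0); set L[1][0]=1
  eliminate (2,0): mult=4, new row 2: (0, 16, 9, -1); set L[2][0]=4
  eliminate (3,0): mult=3, new row 3: (0, 4, 4, 2); set L[3][0]=3
k=1: U[1][1]=4
  eliminate (2,1): mult=4, new row 2: (0, 0, 1, -1); set L[2][1]=4
  eliminate (3,1): mult=1, new row 3: (0, 0, 2, 2); set L[3][1]=1

L[3][1] = 1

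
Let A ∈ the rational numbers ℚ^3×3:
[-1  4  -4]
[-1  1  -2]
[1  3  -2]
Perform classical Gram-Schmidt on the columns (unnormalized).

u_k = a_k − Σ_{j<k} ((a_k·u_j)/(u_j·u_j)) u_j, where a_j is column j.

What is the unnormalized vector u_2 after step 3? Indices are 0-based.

u_2 = (8/37, -14/37, -6/37)

Step 1: u_0 = a_0 = (-1, -1, 1).
Step 2: u_1 = a_1 − (-2/3)·u_0 = (10/3, 1/3, 11/3).
Step 3: u_2 = a_2 − (4/3)·u_0 − (-32/37)·u_1 = (8/37, -14/37, -6/37).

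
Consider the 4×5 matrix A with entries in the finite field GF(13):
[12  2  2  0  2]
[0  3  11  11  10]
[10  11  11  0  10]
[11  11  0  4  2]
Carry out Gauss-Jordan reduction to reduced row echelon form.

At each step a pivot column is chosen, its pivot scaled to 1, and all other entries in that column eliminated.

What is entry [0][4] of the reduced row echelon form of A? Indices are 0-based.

M[0][4] = 10

[1] R0 /= 12  ⇒  (1, 11, 11, 0, 11)
     R2 -= 10·R0  ⇒  (0, 5, 5, 0, 4)
     R3 -= 11·R0  ⇒  (0, 7, 9, 4, 11)
[2] R1 /= 3  ⇒  (0, 1, 8, 8, 12)
     R0 -= 11·R1  ⇒  (1, 0, 1, 3, 9)
     R2 -= 5·R1  ⇒  (0, 0, 4, 12, 9)
     R3 -= 7·R1  ⇒  (0, 0, 5, 0, 5)
[3] R2 /= 4  ⇒  (0, 0, 1, 3, 12)
     R0 -= 1·R2  ⇒  (1, 0, 0, 0, 10)
     R1 -= 8·R2  ⇒  (0, 1, 0, 10, 7)
     R3 -= 5·R2  ⇒  (0, 0, 0, 11, 10)
[4] R3 /= 11  ⇒  (0, 0, 0, 1, 8)
     R1 -= 10·R3  ⇒  (0, 1, 0, 0, 5)
     R2 -= 3·R3  ⇒  (0, 0, 1, 0, 1)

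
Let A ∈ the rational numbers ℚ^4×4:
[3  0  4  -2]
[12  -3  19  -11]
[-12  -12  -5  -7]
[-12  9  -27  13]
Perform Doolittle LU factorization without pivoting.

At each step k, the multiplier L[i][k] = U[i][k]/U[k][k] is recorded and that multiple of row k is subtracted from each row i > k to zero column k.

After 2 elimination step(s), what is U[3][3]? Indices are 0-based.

U[3][3] = -4

[col 0] pivot 3
  R1 -= 4*R0 → (0, -3, 3, -3)  (L[1][0] := 4)
  R2 -= -4*R0 → (0, -12, 11, -15)  (L[2][0] := -4)
  R3 -= -4*R0 → (0, 9, -11, 5)  (L[3][0] := -4)
[col 1] pivot -3
  R2 -= 4*R1 → (0, 0, -1, -3)  (L[2][1] := 4)
  R3 -= -3*R1 → (0, 0, -2, -4)  (L[3][1] := -3)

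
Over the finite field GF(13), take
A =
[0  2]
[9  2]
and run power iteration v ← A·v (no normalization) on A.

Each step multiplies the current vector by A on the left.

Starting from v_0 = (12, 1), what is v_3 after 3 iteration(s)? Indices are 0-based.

v_0 = (12, 1).
v_1 = A·v_0 = (2, 6).
v_2 = A·v_1 = (12, 4).
v_3 = A·v_2 = (8, 12).

v_3 = (8, 12)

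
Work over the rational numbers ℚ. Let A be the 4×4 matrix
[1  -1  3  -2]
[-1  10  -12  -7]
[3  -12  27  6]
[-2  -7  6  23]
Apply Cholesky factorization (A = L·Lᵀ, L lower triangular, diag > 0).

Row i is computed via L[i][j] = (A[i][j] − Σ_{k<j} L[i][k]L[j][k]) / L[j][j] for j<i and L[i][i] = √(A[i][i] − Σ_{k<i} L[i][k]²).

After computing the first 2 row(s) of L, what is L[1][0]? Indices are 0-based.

Step 1: L[0][0] = √(1) = 1.
  L[1][0] = (-1) / L[0][0] = -1.
Step 2: L[1][1] = √(9) = 3.

L[1][0] = -1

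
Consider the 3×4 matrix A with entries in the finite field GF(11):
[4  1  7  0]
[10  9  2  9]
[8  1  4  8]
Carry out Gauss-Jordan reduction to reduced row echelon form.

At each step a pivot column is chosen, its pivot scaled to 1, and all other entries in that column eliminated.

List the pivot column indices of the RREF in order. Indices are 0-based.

pivot columns: 0, 1, 2

step 1: normalize row 0 (÷4) = (1, 3, 10, 0)
  row 1: subtract 10×row0 = (0, 1, 1, 9)
  row 2: subtract 8×row0 = (0, 10, 1, 8)
step 2: normalize row 1 (÷1) = (0, 1, 1, 9)
  row 0: subtract 3×row1 = (1, 0, 7, 6)
  row 2: subtract 10×row1 = (0, 0, 2, 6)
step 3: normalize row 2 (÷2) = (0, 0, 1, 3)
  row 0: subtract 7×row2 = (1, 0, 0, 7)
  row 1: subtract 1×row2 = (0, 1, 0, 6)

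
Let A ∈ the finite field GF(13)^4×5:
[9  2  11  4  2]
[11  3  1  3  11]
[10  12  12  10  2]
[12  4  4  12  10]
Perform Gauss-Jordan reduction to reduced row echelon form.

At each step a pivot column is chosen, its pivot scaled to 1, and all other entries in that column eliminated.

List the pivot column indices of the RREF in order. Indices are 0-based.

pivot(0,0)=9: scale R0 → (1, 6, 7, 12, 6)
  clear (1,0): R1 −= (11)R0 → (0, 2, 2, 1, 10)
  clear (2,0): R2 −= (10)R0 → (0, 4, 7, 7, 7)
  clear (3,0): R3 −= (12)R0 → (0, 10, 11, 11, 3)
pivot(1,1)=2: scale R1 → (0, 1, 1, 7, 5)
  clear (0,1): R0 −= (6)R1 → (1, 0, 1, 9, 2)
  clear (2,1): R2 −= (4)R1 → (0, 0, 3, 5, 0)
  clear (3,1): R3 −= (10)R1 → (0, 0, 1, 6, 5)
pivot(2,2)=3: scale R2 → (0, 0, 1, 6, 0)
  clear (0,2): R0 −= (1)R2 → (1, 0, 0, 3, 2)
  clear (1,2): R1 −= (1)R2 → (0, 1, 0, 1, 5)
  clear (3,2): R3 −= (1)R2 → (0, 0, 0, 0, 5)
col 3: no nonzero at/below row 3; advance.
pivot(3,4)=5: scale R3 → (0, 0, 0, 0, 1)
  clear (0,4): R0 −= (2)R3 → (1, 0, 0, 3, 0)
  clear (1,4): R1 −= (5)R3 → (0, 1, 0, 1, 0)

pivot columns: 0, 1, 2, 4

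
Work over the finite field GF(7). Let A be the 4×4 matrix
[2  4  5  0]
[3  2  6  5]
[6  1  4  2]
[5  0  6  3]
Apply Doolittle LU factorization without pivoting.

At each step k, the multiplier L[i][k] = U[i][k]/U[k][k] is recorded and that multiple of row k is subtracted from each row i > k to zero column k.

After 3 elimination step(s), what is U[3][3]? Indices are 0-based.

[col 0] pivot 2
  R1 -= 5*R0 → (0, 3, 2, 5)  (L[1][0] := 5)
  R2 -= 3*R0 → (0, 3, 3, 2)  (L[2][0] := 3)
  R3 -= 6*R0 → (0, 4, 4, 3)  (L[3][0] := 6)
[col 1] pivot 3
  R2 -= 1*R1 → (0, 0, 1, 4)  (L[2][1] := 1)
  R3 -= 6*R1 → (0, 0, 6, 1)  (L[3][1] := 6)
[col 2] pivot 1
  R3 -= 6*R2 → (0, 0, 0, 5)  (L[3][2] := 6)

U[3][3] = 5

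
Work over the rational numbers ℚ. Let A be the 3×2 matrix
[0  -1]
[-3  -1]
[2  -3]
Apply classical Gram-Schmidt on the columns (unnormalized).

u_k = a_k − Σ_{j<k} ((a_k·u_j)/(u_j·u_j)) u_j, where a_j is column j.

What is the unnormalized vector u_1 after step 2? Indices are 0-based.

u_1 = (-1, -22/13, -33/13)

Step 1: u_0 = a_0 = (0, -3, 2).
Step 2: u_1 = a_1 − (-3/13)·u_0 = (-1, -22/13, -33/13).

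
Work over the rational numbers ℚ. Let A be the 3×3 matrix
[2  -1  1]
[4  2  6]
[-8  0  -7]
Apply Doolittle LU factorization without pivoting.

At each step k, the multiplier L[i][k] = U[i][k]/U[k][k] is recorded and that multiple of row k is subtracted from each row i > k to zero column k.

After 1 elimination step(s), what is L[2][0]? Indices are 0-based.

L[2][0] = -4

[col 0] pivot 2
  R1 -= 2*R0 → (0, 4, 4)  (L[1][0] := 2)
  R2 -= -4*R0 → (0, -4, -3)  (L[2][0] := -4)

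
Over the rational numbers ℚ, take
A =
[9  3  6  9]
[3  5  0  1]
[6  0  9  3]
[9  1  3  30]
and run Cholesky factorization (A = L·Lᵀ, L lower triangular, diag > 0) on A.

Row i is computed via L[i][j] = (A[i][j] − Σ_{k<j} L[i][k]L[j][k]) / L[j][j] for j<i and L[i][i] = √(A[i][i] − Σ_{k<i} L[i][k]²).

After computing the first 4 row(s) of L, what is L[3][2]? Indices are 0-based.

L[3][2] = -2

Step 1: L[0][0] = √(9) = 3.
  L[1][0] = (3) / L[0][0] = 1.
Step 2: L[1][1] = √(4) = 2.
  L[2][0] = (6) / L[0][0] = 2.
  L[2][1] = (-2) / L[1][1] = -1.
Step 3: L[2][2] = √(4) = 2.
  L[3][0] = (9) / L[0][0] = 3.
  L[3][1] = (-2) / L[1][1] = -1.
  L[3][2] = (-4) / L[2][2] = -2.
Step 4: L[3][3] = √(16) = 4.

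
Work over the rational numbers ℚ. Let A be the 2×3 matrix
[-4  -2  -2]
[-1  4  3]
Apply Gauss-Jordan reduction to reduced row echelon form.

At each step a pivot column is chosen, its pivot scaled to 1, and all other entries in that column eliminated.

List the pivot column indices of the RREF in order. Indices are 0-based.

pivot columns: 0, 1

[1] R0 /= -4  ⇒  (1, 1/2, 1/2)
     R1 -= -1·R0  ⇒  (0, 9/2, 7/2)
[2] R1 /= 9/2  ⇒  (0, 1, 7/9)
     R0 -= 1/2·R1  ⇒  (1, 0, 1/9)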